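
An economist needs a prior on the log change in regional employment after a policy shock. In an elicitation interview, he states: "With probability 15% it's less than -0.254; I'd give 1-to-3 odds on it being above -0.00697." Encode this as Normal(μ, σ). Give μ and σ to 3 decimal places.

For Normal(μ,σ), the p-quantile is μ + z_p·σ. Here z_{0.15} = -1.036, z_{0.75} = 0.6745.
So -0.254 = μ − 1.036σ and -0.00697 = μ + 0.6745σ.
Subtracting: σ = (-0.00697 − -0.254)/(0.6745 − (-1.036)) = 0.144.
Then μ = -0.254 − (-1.036)·0.144 = -0.104.

μ = -0.104, σ = 0.144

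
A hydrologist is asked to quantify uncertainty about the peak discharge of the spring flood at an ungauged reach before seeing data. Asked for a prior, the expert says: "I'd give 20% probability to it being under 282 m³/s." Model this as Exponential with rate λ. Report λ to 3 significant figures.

λ ≈ 0.000791

P(T < 282.0) = 1 − e^(−λ·282.0) = 0.2, so λ = −ln(1−0.2)/282.0 = −ln(0.8)/282.0 = 0.000791.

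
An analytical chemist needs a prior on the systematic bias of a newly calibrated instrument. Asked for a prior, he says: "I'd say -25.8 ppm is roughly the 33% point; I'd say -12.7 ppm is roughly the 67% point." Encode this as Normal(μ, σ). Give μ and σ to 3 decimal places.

The p-quantile of Normal(μ,σ) is μ + z_p·σ, with z_{0.33} = -0.4399 and z_{0.67} = 0.4399.
Eliminate σ: μ = (z₂·x₁ − z₁·x₂)/(z₂ − z₁) = (0.4399·-25.8 − (-0.4399)·-12.7)/0.8798 = -19.250.
Then σ = (x₂ − x₁)/(z₂ − z₁) = (-12.7 − -25.8)/0.8798 = 14.889.

μ = -19.250, σ = 14.889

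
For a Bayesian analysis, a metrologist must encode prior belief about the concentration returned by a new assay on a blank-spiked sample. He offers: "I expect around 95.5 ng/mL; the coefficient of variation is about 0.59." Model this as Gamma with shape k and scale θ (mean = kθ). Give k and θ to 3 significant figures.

For Gamma(k, scale θ): mean = kθ, variance = kθ², so CV = 1/√k.
CV = 0.59, hence k = 1/CV² = 2.87.
Then θ = mean/k = 95.5/2.87 = 33.2.

k ≈ 2.87, θ ≈ 33.2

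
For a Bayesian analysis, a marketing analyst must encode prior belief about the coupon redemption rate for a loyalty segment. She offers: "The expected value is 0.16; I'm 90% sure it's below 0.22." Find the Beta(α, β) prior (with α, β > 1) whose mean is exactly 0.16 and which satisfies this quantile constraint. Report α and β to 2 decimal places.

α ≈ 10.38, β ≈ 54.52

With mean 0.16 fixed, write α = 0.16s, β = 0.84s where s = α+β.
Need P(θ < 0.22) = 0.9 under Beta(0.16s, 0.84s). Normal approximation: (q−m)/√(m(1−m)/s) ≈ z_{0.9} = 1.28, so s ≈ 0.16·0.84·(1.28)²/(0.22−0.16)² = 61.3.
At s = 61.3: P(θ<0.22) ≈ 0.894. Adjusting to match 0.9 gives s ≈ 64.90.
So α = 0.16·64.90 ≈ 10.38, β = 0.84·64.90 ≈ 54.52.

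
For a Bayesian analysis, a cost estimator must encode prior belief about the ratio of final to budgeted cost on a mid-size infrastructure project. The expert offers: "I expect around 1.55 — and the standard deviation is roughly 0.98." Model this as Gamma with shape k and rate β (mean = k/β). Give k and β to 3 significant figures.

k ≈ 2.5, β ≈ 1.61

For Gamma(k, rate β): mean = k/β, variance = k/β², so CV = 1/√k.
CV = SD/mean = 0.98/1.55 = 0.6323, hence k = 1/CV² = 2.5.
Then β = k/mean = 2.5/1.55 = 1.61.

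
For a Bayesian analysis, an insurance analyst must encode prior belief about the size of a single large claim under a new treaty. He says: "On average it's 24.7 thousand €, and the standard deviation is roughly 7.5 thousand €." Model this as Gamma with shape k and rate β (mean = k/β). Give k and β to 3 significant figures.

For Gamma(k, rate β): mean = k/β, variance = k/β², so CV = 1/√k.
CV = SD/mean = 7.5/24.7 = 0.3036, hence k = 1/CV² = 10.8.
Then β = k/mean = 10.8/24.7 = 0.439.

k ≈ 10.8, β ≈ 0.439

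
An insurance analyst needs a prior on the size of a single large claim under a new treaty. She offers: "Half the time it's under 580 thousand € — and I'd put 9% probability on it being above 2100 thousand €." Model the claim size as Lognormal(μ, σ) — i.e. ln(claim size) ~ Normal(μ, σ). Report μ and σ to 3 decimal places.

If T ~ Lognormal(μ,σ) then ln T ~ Normal(μ,σ), so the p-quantile of ln T is μ + z_p·σ.
ln(580) = 6.363 and ln(2100) = 7.65; z_{0.5} = 0, z_{0.91} = 1.341.
σ = (7.65 − 6.363)/(1.341 − (0)) = 0.960.
μ = 6.363 − (0)·0.960 = 6.363.

μ ≈ 6.363, σ ≈ 0.960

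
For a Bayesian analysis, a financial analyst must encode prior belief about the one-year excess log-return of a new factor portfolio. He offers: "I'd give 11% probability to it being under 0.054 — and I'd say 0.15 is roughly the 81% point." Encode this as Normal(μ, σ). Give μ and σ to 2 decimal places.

μ = 0.11, σ = 0.05

The p-quantile of Normal(μ,σ) is μ + z_p·σ, with z_{0.11} = -1.227 and z_{0.81} = 0.8779.
Eliminate σ: μ = (z₂·x₁ − z₁·x₂)/(z₂ − z₁) = (0.8779·0.054 − (-1.227)·0.15)/2.104 = 0.11.
Then σ = (x₂ − x₁)/(z₂ − z₁) = (0.15 − 0.054)/2.104 = 0.05.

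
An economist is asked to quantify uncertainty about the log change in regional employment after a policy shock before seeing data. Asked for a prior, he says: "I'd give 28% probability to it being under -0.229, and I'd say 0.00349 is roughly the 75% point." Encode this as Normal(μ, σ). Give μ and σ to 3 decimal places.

μ = -0.121, σ = 0.185

The p-quantile of Normal(μ,σ) is μ + z_p·σ, with z_{0.28} = -0.5828 and z_{0.75} = 0.6745.
Eliminate σ: μ = (z₂·x₁ − z₁·x₂)/(z₂ − z₁) = (0.6745·-0.229 − (-0.5828)·0.00349)/1.257 = -0.121.
Then σ = (x₂ − x₁)/(z₂ − z₁) = (0.00349 − -0.229)/1.257 = 0.185.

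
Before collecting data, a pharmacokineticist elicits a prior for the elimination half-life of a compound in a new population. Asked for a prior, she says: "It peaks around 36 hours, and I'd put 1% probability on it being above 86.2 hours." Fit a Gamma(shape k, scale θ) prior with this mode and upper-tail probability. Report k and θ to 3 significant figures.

k ≈ 7.21, θ ≈ 5.79

Gamma(k,θ) with k>1 has mode (k−1)θ, so θ = 36/(k−1).
Need P(X < 86.2) = 0.99 with θ tied to k this way. Start at k = 2, θ = 36: P(X<86.2) ≈ 0.690.
Too low — raise k to concentrate. Iterating converges to k ≈ 7.21.
Then θ = 36/(7.21−1) ≈ 5.79.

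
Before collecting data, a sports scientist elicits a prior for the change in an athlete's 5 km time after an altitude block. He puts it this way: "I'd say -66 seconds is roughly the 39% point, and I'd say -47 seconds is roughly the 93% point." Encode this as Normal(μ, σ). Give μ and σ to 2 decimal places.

μ = -62.98, σ = 10.83

For Normal(μ,σ), the p-quantile is μ + z_p·σ. Here z_{0.39} = -0.2793, z_{0.93} = 1.476.
So -66 = μ − 0.2793σ and -47 = μ + 1.476σ.
Subtracting: σ = (-47 − -66)/(1.476 − (-0.2793)) = 10.83.
Then μ = -66 − (-0.2793)·10.83 = -62.98.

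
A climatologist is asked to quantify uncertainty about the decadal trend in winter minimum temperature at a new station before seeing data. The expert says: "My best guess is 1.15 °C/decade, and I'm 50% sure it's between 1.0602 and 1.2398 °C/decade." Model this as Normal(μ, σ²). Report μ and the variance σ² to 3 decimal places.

A symmetric 50% interval runs μ ± z·σ with z = 0.6745.
Half-width = 0.0898, so σ = 0.0898/0.6745 = 0.1331 and σ² = 0.018.
μ is the stated best guess, 1.150.

μ = 1.150, σ² = 0.018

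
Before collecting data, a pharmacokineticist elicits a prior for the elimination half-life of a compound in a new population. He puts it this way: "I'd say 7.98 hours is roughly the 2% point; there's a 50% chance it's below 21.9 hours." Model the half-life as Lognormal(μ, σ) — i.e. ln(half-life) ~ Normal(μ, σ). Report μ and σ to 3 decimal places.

If T ~ Lognormal(μ,σ) then ln T ~ Normal(μ,σ), so the p-quantile of ln T is μ + z_p·σ.
ln(7.98) = 2.077 and ln(21.9) = 3.086; z_{0.02} = -2.054, z_{0.5} = 0.
σ = (3.086 − 2.077)/(0 − (-2.054)) = 0.492.
μ = 2.077 − (-2.054)·0.492 = 3.086.

μ ≈ 3.086, σ ≈ 0.492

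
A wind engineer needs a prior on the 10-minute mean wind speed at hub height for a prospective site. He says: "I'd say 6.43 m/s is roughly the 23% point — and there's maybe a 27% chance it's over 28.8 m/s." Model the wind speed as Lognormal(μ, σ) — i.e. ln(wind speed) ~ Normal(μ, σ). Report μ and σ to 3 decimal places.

If T ~ Lognormal(μ,σ) then ln T ~ Normal(μ,σ), so the p-quantile of ln T is μ + z_p·σ.
ln(6.43) = 1.861 and ln(28.8) = 3.36; z_{0.23} = -0.7388, z_{0.73} = 0.6128.
σ = (3.36 − 1.861)/(0.6128 − (-0.7388)) = 1.109.
μ = 1.861 − (-0.7388)·1.109 = 2.681.

μ ≈ 2.681, σ ≈ 1.109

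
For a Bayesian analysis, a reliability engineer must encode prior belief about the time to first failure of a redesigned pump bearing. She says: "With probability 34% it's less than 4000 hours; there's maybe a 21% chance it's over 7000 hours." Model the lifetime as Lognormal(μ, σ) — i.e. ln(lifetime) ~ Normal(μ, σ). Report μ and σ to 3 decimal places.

μ ≈ 8.483, σ ≈ 0.459

If T ~ Lognormal(μ,σ) then ln T ~ Normal(μ,σ), so the p-quantile of ln T is μ + z_p·σ.
ln(4000) = 8.294 and ln(7000) = 8.854; z_{0.34} = -0.4125, z_{0.79} = 0.8064.
σ = (8.854 − 8.294)/(0.8064 − (-0.4125)) = 0.459.
μ = 8.294 − (-0.4125)·0.459 = 8.483.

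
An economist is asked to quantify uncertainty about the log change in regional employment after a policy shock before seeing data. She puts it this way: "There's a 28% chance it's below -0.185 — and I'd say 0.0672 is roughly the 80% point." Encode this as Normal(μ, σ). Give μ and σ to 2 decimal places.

For Normal(μ,σ), the p-quantile is μ + z_p·σ. Here z_{0.28} = -0.5828, z_{0.8} = 0.8416.
So -0.185 = μ − 0.5828σ and 0.0672 = μ + 0.8416σ.
Subtracting: σ = (0.0672 − -0.185)/(0.8416 − (-0.5828)) = 0.18.
Then μ = -0.185 − (-0.5828)·0.18 = -0.08.

μ = -0.08, σ = 0.18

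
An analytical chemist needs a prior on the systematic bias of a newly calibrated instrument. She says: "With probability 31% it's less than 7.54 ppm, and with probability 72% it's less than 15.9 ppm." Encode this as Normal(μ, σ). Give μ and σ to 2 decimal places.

The p-quantile of Normal(μ,σ) is μ + z_p·σ, with z_{0.31} = -0.4959 and z_{0.72} = 0.5828.
Eliminate σ: μ = (z₂·x₁ − z₁·x₂)/(z₂ − z₁) = (0.5828·7.54 − (-0.4959)·15.9)/1.079 = 11.38.
Then σ = (x₂ − x₁)/(z₂ − z₁) = (15.9 − 7.54)/1.079 = 7.75.

μ = 11.38, σ = 7.75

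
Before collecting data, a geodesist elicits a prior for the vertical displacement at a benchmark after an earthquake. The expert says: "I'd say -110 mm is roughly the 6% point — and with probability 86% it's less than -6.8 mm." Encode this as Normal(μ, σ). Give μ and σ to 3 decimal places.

The p-quantile of Normal(μ,σ) is μ + z_p·σ, with z_{0.06} = -1.555 and z_{0.86} = 1.08.
Eliminate σ: μ = (z₂·x₁ − z₁·x₂)/(z₂ − z₁) = (1.08·-110 − (-1.555)·-6.8)/2.635 = -49.109.
Then σ = (x₂ − x₁)/(z₂ − z₁) = (-6.8 − -110)/2.635 = 39.164.

μ = -49.109, σ = 39.164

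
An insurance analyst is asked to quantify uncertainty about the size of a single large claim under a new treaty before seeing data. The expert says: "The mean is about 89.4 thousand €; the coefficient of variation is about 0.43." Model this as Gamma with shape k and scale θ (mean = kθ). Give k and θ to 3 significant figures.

k ≈ 5.41, θ ≈ 16.5

For Gamma(k, scale θ): mean = kθ, variance = kθ², so CV = 1/√k.
CV = 0.43, hence k = 1/CV² = 5.41.
Then θ = mean/k = 89.4/5.41 = 16.5.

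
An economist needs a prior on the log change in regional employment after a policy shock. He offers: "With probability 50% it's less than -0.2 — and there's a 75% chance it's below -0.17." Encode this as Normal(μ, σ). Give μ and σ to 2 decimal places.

The p-quantile of Normal(μ,σ) is μ + z_p·σ, with z_{0.5} = 0 and z_{0.75} = 0.6745.
Eliminate σ: μ = (z₂·x₁ − z₁·x₂)/(z₂ − z₁) = (0.6745·-0.2 − (0)·-0.17)/0.6745 = -0.20.
Then σ = (x₂ − x₁)/(z₂ − z₁) = (-0.17 − -0.2)/0.6745 = 0.04.

μ = -0.20, σ = 0.04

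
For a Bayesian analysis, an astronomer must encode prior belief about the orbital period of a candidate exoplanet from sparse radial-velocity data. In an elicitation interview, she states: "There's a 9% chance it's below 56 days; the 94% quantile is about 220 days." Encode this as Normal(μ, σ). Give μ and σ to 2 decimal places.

For Normal(μ,σ), the p-quantile is μ + z_p·σ. Here z_{0.09} = -1.341, z_{0.94} = 1.555.
So 56 = μ − 1.341σ and 220 = μ + 1.555σ.
Subtracting: σ = (220 − 56)/(1.555 − (-1.341)) = 56.64.
Then μ = 56 − (-1.341)·56.64 = 131.94.

μ = 131.94, σ = 56.64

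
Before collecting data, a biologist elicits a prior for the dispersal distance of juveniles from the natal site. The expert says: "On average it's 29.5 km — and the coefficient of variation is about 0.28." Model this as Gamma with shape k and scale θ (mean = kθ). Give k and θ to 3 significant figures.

k ≈ 12.8, θ ≈ 2.31

For Gamma(k, scale θ): mean = kθ, variance = kθ², so CV = 1/√k.
CV = 0.28, hence k = 1/CV² = 12.8.
Then θ = mean/k = 29.5/12.8 = 2.31.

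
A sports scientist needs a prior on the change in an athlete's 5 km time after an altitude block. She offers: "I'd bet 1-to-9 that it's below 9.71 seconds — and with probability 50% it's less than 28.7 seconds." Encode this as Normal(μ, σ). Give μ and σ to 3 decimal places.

For Normal(μ,σ), the p-quantile is μ + z_p·σ. Here z_{0.1} = -1.282, z_{0.5} = 0.
So 9.71 = μ − 1.282σ and 28.7 = μ + 0σ.
Subtracting: σ = (28.7 − 9.71)/(0 − (-1.282)) = 14.818.
Then μ = 9.71 − (-1.282)·14.818 = 28.700.

μ = 28.700, σ = 14.818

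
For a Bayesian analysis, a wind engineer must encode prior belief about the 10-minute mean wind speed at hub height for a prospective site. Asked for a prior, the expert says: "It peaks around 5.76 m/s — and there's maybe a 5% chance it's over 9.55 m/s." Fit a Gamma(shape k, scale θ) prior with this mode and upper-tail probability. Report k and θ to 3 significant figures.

k ≈ 11.9, θ ≈ 0.527

Gamma(k,θ) with k>1 has mode (k−1)θ, so θ = 5.76/(k−1).
Need P(X < 9.55) = 0.95 with θ tied to k this way. Start at k = 2, θ = 5.76: P(X<9.55) ≈ 0.494.
Too low — raise k to concentrate. Iterating converges to k ≈ 11.9.
Then θ = 5.76/(11.9−1) ≈ 0.527.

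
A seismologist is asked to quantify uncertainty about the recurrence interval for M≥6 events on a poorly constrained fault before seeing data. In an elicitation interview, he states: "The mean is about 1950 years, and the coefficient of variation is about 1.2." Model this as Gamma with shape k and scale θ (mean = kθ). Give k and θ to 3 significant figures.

k ≈ 0.694, θ ≈ 2810

For Gamma(k, scale θ): mean = kθ, variance = kθ², so CV = 1/√k.
CV = 1.2, hence k = 1/CV² = 0.694.
Then θ = mean/k = 1950/0.694 = 2810.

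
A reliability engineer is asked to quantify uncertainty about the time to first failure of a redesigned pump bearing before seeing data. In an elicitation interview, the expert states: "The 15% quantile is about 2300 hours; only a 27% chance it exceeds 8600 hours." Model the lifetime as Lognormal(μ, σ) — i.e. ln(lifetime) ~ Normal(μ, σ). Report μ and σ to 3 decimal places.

μ ≈ 8.569, σ ≈ 0.800

If T ~ Lognormal(μ,σ) then ln T ~ Normal(μ,σ), so the p-quantile of ln T is μ + z_p·σ.
ln(2300) = 7.741 and ln(8600) = 9.06; z_{0.15} = -1.036, z_{0.73} = 0.6128.
σ = (9.06 − 7.741)/(0.6128 − (-1.036)) = 0.800.
μ = 7.741 − (-1.036)·0.800 = 8.569.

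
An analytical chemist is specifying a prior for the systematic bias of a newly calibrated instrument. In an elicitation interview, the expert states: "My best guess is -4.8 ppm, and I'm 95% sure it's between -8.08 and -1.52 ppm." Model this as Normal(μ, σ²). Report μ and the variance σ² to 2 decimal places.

A symmetric 95% interval runs μ ± z·σ with z = 1.96.
Half-width = 3.28, so σ = 3.28/1.96 = 1.674 and σ² = 2.80.
μ is the stated best guess, -4.80.

μ = -4.80, σ² = 2.80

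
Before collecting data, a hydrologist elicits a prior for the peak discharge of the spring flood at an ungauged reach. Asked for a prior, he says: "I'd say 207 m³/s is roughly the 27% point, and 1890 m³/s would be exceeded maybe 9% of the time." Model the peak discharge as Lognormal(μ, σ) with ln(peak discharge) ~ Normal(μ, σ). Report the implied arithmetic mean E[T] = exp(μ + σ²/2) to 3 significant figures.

E[T] ≈ 786 m³/s

If T ~ Lognormal(μ,σ) then ln T ~ Normal(μ,σ), so the p-quantile of ln T is μ + z_p·σ.
ln(207) = 5.333 and ln(1890) = 7.544; z_{0.27} = -0.6128, z_{0.91} = 1.341.
σ = (7.544 − 5.333)/(1.341 − (-0.6128)) = 1.132.
μ = 5.333 − (-0.6128)·1.132 = 6.026.
E[T] = exp(μ + σ²/2) = exp(6.026 + 0.6408) = 786 m³/s.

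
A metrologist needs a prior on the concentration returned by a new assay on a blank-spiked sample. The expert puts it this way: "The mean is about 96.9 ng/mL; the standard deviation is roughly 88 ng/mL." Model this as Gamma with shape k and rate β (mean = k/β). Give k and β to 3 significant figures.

For Gamma(k, rate β): mean = k/β, variance = k/β², so CV = 1/√k.
CV = SD/mean = 88/96.9 = 0.9082, hence k = 1/CV² = 1.21.
Then β = k/mean = 1.21/96.9 = 0.0125.

k ≈ 1.21, β ≈ 0.0125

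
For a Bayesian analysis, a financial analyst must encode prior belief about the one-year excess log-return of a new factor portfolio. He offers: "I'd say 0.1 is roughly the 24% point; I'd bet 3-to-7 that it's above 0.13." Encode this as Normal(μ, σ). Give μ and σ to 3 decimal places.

For Normal(μ,σ), the p-quantile is μ + z_p·σ. Here z_{0.24} = -0.7063, z_{0.7} = 0.5244.
So 0.1 = μ − 0.7063σ and 0.13 = μ + 0.5244σ.
Subtracting: σ = (0.13 − 0.1)/(0.5244 − (-0.7063)) = 0.024.
Then μ = 0.1 − (-0.7063)·0.024 = 0.117.

μ = 0.117, σ = 0.024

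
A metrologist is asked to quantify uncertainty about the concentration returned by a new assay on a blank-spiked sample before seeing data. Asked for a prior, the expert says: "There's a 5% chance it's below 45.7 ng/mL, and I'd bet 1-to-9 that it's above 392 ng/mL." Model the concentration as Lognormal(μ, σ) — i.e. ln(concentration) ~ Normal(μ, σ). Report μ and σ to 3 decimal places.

μ ≈ 5.030, σ ≈ 0.734

If T ~ Lognormal(μ,σ) then ln T ~ Normal(μ,σ), so the p-quantile of ln T is μ + z_p·σ.
ln(45.7) = 3.822 and ln(392) = 5.971; z_{0.05} = -1.645, z_{0.9} = 1.282.
σ = (5.971 − 3.822)/(1.282 − (-1.645)) = 0.734.
μ = 3.822 − (-1.645)·0.734 = 5.030.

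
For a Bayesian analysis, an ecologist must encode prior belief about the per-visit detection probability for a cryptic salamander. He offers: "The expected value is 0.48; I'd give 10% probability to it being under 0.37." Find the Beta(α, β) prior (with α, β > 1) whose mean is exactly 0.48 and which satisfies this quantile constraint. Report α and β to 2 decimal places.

With mean 0.48 fixed, write α = 0.48s, β = 0.52s where s = α+β.
Need P(θ < 0.37) = 0.1 under Beta(0.48s, 0.52s). Normal approximation: (q−m)/√(m(1−m)/s) ≈ z_{0.1} = -1.28, so s ≈ 0.48·0.52·(-1.28)²/(0.37−0.48)² = 33.9.
At s = 33.9: P(θ<0.37) ≈ 0.098. Adjusting to match 0.1 gives s ≈ 33.38.
So α = 0.48·33.38 ≈ 16.02, β = 0.52·33.38 ≈ 17.36.

α ≈ 16.02, β ≈ 17.36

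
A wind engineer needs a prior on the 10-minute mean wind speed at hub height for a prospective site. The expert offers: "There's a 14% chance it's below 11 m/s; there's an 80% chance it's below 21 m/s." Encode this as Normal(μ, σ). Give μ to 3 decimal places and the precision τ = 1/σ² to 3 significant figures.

For Normal(μ,σ), the p-quantile is μ + z_p·σ. Here z_{0.14} = -1.08, z_{0.8} = 0.8416.
So 11 = μ − 1.08σ and 21 = μ + 0.8416σ.
Subtracting: σ = (21 − 11)/(0.8416 − (-1.08)) = 5.203.
Then μ = 11 − (-1.08)·5.203 = 16.621.
Precision τ = 1/σ² = 1/5.203² = 0.0369.

μ = 16.621, τ = 0.0369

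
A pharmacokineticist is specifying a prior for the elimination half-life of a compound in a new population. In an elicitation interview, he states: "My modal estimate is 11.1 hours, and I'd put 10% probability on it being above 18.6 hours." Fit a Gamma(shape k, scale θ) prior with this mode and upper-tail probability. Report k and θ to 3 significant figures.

Gamma(k,θ) with k>1 has mode (k−1)θ, so θ = 11.1/(k−1).
Need P(X < 18.6) = 0.9 with θ tied to k this way. Start at k = 2, θ = 11.1: P(X<18.6) ≈ 0.499.
Too low — raise k to concentrate. Iterating converges to k ≈ 8.09.
Then θ = 11.1/(8.09−1) ≈ 1.57.

k ≈ 8.09, θ ≈ 1.57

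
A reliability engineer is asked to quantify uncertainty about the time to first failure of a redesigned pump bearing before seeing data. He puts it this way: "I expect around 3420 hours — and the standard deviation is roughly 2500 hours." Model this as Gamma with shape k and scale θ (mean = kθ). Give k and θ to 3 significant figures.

For Gamma(k, scale θ): mean = kθ, variance = kθ², so CV = 1/√k.
CV = SD/mean = 2500/3420 = 0.731, hence k = 1/CV² = 1.87.
Then θ = mean/k = 3420/1.87 = 1830.

k ≈ 1.87, θ ≈ 1830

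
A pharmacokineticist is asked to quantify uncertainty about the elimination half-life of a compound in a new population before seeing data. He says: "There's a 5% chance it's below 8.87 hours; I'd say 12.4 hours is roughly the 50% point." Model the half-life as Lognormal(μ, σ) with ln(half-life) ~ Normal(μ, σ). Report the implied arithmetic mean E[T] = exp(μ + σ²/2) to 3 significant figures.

E[T] ≈ 12.7 hours

If T ~ Lognormal(μ,σ) then ln T ~ Normal(μ,σ), so the p-quantile of ln T is μ + z_p·σ.
ln(8.87) = 2.183 and ln(12.4) = 2.518; z_{0.05} = -1.645, z_{0.5} = 0.
σ = (2.518 − 2.183)/(0 − (-1.645)) = 0.204.
μ = 2.183 − (-1.645)·0.204 = 2.518.
E[T] = exp(μ + σ²/2) = exp(2.518 + 0.0207) = 12.7 hours.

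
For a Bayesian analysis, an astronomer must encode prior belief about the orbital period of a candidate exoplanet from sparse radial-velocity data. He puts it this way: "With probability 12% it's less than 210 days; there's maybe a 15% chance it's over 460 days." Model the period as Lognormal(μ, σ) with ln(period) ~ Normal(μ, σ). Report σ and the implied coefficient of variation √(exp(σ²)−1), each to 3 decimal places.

If T ~ Lognormal(μ,σ) then ln T ~ Normal(μ,σ), so the p-quantile of ln T is μ + z_p·σ.
ln(210) = 5.347 and ln(460) = 6.131; z_{0.12} = -1.175, z_{0.85} = 1.036.
σ = (6.131 − 5.347)/(1.036 − (-1.175)) = 0.355.
μ = 5.347 − (-1.175)·0.355 = 5.764.
CV = √(exp(σ²)−1) = √(exp(0.1257)−1) = 0.366.

σ ≈ 0.355, CV ≈ 0.366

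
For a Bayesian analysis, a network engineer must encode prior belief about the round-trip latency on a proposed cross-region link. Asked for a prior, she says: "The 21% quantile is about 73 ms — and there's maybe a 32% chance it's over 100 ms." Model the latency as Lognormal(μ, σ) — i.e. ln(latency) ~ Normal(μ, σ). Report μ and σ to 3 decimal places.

μ ≈ 4.490, σ ≈ 0.247

If T ~ Lognormal(μ,σ) then ln T ~ Normal(μ,σ), so the p-quantile of ln T is μ + z_p·σ.
ln(73) = 4.29 and ln(100) = 4.605; z_{0.21} = -0.8064, z_{0.68} = 0.4677.
σ = (4.605 − 4.29)/(0.4677 − (-0.8064)) = 0.247.
μ = 4.29 − (-0.8064)·0.247 = 4.490.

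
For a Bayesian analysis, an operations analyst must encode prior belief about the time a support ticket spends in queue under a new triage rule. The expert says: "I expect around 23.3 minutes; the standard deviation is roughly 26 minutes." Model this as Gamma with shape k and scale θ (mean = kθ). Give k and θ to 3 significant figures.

For Gamma(k, scale θ): mean = kθ, variance = kθ², so CV = 1/√k.
CV = SD/mean = 26/23.3 = 1.116, hence k = 1/CV² = 0.803.
Then θ = mean/k = 23.3/0.803 = 29.

k ≈ 0.803, θ ≈ 29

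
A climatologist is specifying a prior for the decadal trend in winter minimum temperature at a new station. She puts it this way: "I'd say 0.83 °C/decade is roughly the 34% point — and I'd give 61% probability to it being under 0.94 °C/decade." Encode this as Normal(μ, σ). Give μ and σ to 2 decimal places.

μ = 0.90, σ = 0.16

For Normal(μ,σ), the p-quantile is μ + z_p·σ. Here z_{0.34} = -0.4125, z_{0.61} = 0.2793.
So 0.83 = μ − 0.4125σ and 0.94 = μ + 0.2793σ.
Subtracting: σ = (0.94 − 0.83)/(0.2793 − (-0.4125)) = 0.16.
Then μ = 0.83 − (-0.4125)·0.16 = 0.90.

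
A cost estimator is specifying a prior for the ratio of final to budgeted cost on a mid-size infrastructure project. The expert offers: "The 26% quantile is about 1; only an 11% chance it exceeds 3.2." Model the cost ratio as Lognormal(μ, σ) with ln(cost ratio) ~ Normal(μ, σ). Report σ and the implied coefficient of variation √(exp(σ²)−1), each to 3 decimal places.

If T ~ Lognormal(μ,σ) then ln T ~ Normal(μ,σ), so the p-quantile of ln T is μ + z_p·σ.
ln(1) = 0 and ln(3.2) = 1.163; z_{0.26} = -0.6433, z_{0.89} = 1.227.
σ = (1.163 − 0)/(1.227 − (-0.6433)) = 0.622.
μ = 0 − (-0.6433)·0.622 = 0.400.
CV = √(exp(σ²)−1) = √(exp(0.3869)−1) = 0.687.

σ ≈ 0.622, CV ≈ 0.687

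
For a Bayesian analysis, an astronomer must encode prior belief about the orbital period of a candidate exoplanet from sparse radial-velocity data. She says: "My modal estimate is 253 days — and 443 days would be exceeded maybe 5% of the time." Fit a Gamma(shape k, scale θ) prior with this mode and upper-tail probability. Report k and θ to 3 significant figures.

Gamma(k,θ) with k>1 has mode (k−1)θ, so θ = 253/(k−1).
Need P(X < 443) = 0.95 with θ tied to k this way. Start at k = 2, θ = 253: P(X<443) ≈ 0.522.
Too low — raise k to concentrate. Iterating converges to k ≈ 9.89.
Then θ = 253/(9.89−1) ≈ 28.5.

k ≈ 9.89, θ ≈ 28.5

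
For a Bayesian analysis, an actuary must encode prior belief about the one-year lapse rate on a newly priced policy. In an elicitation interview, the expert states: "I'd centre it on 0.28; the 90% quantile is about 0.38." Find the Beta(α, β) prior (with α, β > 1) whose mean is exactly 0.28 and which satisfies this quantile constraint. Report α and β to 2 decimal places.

With mean 0.28 fixed, write α = 0.28s, β = 0.72s where s = α+β.
Need P(θ < 0.38) = 0.9 under Beta(0.28s, 0.72s). Normal approximation: (q−m)/√(m(1−m)/s) ≈ z_{0.9} = 1.28, so s ≈ 0.28·0.72·(1.28)²/(0.38−0.28)² = 33.1.
At s = 33.1: P(θ<0.38) ≈ 0.896. Adjusting to match 0.9 gives s ≈ 34.45.
So α = 0.28·34.45 ≈ 9.65, β = 0.72·34.45 ≈ 24.81.

α ≈ 9.65, β ≈ 24.81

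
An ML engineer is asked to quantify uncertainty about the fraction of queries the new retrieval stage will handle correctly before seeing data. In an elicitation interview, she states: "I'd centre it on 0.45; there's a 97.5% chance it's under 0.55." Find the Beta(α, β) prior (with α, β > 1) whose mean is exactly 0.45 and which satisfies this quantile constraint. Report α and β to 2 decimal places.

With mean 0.45 fixed, write α = 0.45s, β = 0.55s where s = α+β.
Need P(θ < 0.55) = 0.975 under Beta(0.45s, 0.55s). Normal approximation: (q−m)/√(m(1−m)/s) ≈ z_{0.975} = 1.96, so s ≈ 0.45·0.55·(1.96)²/(0.55−0.45)² = 95.1.
At s = 95.1: P(θ<0.55) ≈ 0.975. Adjusting to match 0.975 gives s ≈ 95.55.
So α = 0.45·95.55 ≈ 43.00, β = 0.55·95.55 ≈ 52.55.

α ≈ 43.00, β ≈ 52.55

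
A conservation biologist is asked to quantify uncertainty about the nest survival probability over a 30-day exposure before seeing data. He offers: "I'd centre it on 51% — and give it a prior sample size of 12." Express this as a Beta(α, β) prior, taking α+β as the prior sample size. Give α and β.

Under the effective-sample-size interpretation, Beta(α, β) has prior mean α/(α+β) and prior sample size α+β.
So α+β = 12 and α/(α+β) = 0.51, giving α = 0.51·12 = 6.12 and β = 12 − 6.12 = 5.88.

α = 6.12, β = 5.88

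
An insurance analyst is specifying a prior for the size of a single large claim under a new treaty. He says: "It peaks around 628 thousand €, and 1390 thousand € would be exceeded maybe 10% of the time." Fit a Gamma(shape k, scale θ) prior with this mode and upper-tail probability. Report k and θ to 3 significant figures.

Gamma(k,θ) with k>1 has mode (k−1)θ, so θ = 628/(k−1).
Need P(X < 1390) = 0.9 with θ tied to k this way. Start at k = 2, θ = 628: P(X<1390) ≈ 0.649.
Too low — raise k to concentrate. Iterating converges to k ≈ 4.05.
Then θ = 628/(4.05−1) ≈ 206.

k ≈ 4.05, θ ≈ 206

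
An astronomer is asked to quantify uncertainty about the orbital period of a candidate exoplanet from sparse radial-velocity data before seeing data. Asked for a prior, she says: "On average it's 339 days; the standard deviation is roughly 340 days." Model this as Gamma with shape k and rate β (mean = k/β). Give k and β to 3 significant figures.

For Gamma(k, rate β): mean = k/β, variance = k/β², so CV = 1/√k.
CV = SD/mean = 340/339 = 1.003, hence k = 1/CV² = 0.994.
Then β = k/mean = 0.994/339 = 0.00293.

k ≈ 0.994, β ≈ 0.00293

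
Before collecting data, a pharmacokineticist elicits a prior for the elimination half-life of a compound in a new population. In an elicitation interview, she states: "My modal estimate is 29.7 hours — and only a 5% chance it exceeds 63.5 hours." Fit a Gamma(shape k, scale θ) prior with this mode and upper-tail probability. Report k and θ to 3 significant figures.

Gamma(k,θ) with k>1 has mode (k−1)θ, so θ = 29.7/(k−1).
Need P(X < 63.5) = 0.95 with θ tied to k this way. Start at k = 2, θ = 29.7: P(X<63.5) ≈ 0.630.
Too low — raise k to concentrate. Iterating converges to k ≈ 5.78.
Then θ = 29.7/(5.78−1) ≈ 6.22.

k ≈ 5.78, θ ≈ 6.22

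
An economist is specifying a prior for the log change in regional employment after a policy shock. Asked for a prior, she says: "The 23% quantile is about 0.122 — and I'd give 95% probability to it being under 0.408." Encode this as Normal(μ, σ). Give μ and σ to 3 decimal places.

μ = 0.211, σ = 0.120

The p-quantile of Normal(μ,σ) is μ + z_p·σ, with z_{0.23} = -0.7388 and z_{0.95} = 1.645.
Eliminate σ: μ = (z₂·x₁ − z₁·x₂)/(z₂ − z₁) = (1.645·0.122 − (-0.7388)·0.408)/2.384 = 0.211.
Then σ = (x₂ − x₁)/(z₂ − z₁) = (0.408 − 0.122)/2.384 = 0.120.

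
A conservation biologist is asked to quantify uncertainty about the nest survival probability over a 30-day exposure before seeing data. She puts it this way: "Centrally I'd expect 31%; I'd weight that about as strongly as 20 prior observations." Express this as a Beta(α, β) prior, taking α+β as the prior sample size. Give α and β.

α = 6.2, β = 13.8

Under the effective-sample-size interpretation, Beta(α, β) has prior mean α/(α+β) and prior sample size α+β.
So α+β = 20 and α/(α+β) = 0.31, giving α = 0.31·20 = 6.2 and β = 20 − 6.2 = 13.8.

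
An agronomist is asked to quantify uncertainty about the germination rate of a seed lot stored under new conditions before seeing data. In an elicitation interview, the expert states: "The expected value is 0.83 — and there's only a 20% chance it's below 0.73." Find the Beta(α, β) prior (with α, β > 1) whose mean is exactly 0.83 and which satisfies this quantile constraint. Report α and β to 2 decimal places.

With mean 0.83 fixed, write α = 0.83s, β = 0.17s where s = α+β.
Need P(θ < 0.73) = 0.2 under Beta(0.83s, 0.17s). Normal approximation: (q−m)/√(m(1−m)/s) ≈ z_{0.2} = -0.842, so s ≈ 0.83·0.17·(-0.842)²/(0.73−0.83)² = 10.0.
At s = 10.0: P(θ<0.73) ≈ 0.181. Adjusting to match 0.2 gives s ≈ 7.65.
So α = 0.83·7.65 ≈ 6.35, β = 0.17·7.65 ≈ 1.30.

α ≈ 6.35, β ≈ 1.30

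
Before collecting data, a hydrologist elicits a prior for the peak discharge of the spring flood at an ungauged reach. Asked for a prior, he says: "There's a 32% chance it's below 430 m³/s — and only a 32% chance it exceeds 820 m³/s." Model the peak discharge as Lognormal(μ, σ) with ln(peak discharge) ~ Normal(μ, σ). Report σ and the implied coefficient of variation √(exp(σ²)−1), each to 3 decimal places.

σ ≈ 0.690, CV ≈ 0.781

If T ~ Lognormal(μ,σ) then ln T ~ Normal(μ,σ), so the p-quantile of ln T is μ + z_p·σ.
ln(430) = 6.064 and ln(820) = 6.709; z_{0.32} = -0.4677, z_{0.68} = 0.4677.
σ = (6.709 − 6.064)/(0.4677 − (-0.4677)) = 0.690.
μ = 6.064 − (-0.4677)·0.690 = 6.387.
CV = √(exp(σ²)−1) = √(exp(0.4762)−1) = 0.781.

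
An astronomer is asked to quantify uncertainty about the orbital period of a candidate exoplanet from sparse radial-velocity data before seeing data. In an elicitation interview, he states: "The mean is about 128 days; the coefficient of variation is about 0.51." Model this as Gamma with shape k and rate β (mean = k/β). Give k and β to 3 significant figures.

k ≈ 3.84, β ≈ 0.03

For Gamma(k, rate β): mean = k/β, variance = k/β², so CV = 1/√k.
CV = 0.51, hence k = 1/CV² = 3.84.
Then β = k/mean = 3.84/128 = 0.03.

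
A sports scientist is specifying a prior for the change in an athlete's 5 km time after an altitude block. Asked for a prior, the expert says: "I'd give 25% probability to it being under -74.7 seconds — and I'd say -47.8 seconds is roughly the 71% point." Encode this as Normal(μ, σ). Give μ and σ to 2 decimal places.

μ = -59.92, σ = 21.91

The p-quantile of Normal(μ,σ) is μ + z_p·σ, with z_{0.25} = -0.6745 and z_{0.71} = 0.5534.
Eliminate σ: μ = (z₂·x₁ − z₁·x₂)/(z₂ − z₁) = (0.5534·-74.7 − (-0.6745)·-47.8)/1.228 = -59.92.
Then σ = (x₂ − x₁)/(z₂ − z₁) = (-47.8 − -74.7)/1.228 = 21.91.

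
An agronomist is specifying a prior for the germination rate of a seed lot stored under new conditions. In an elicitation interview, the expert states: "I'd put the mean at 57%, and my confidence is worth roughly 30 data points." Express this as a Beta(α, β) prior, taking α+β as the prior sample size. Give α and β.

α = 17.1, β = 12.9

Under the effective-sample-size interpretation, Beta(α, β) has prior mean α/(α+β) and prior sample size α+β.
So α+β = 30 and α/(α+β) = 0.57, giving α = 0.57·30 = 17.1 and β = 30 − 17.1 = 12.9.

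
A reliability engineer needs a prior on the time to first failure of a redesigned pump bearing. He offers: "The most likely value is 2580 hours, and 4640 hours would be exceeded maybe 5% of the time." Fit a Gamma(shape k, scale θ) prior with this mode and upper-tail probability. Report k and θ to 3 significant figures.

k ≈ 9.09, θ ≈ 319

Gamma(k,θ) with k>1 has mode (k−1)θ, so θ = 2580/(k−1).
Need P(X < 4640) = 0.95 with θ tied to k this way. Start at k = 2, θ = 2580: P(X<4640) ≈ 0.537.
Too low — raise k to concentrate. Iterating converges to k ≈ 9.09.
Then θ = 2580/(9.09−1) ≈ 319.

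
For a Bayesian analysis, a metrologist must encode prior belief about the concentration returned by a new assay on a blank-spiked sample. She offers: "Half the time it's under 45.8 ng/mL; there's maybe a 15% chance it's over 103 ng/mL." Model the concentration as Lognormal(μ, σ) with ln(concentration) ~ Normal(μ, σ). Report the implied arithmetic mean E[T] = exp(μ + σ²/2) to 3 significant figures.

If T ~ Lognormal(μ,σ) then ln T ~ Normal(μ,σ), so the p-quantile of ln T is μ + z_p·σ.
ln(45.8) = 3.824 and ln(103) = 4.635; z_{0.5} = 0, z_{0.85} = 1.036.
σ = (4.635 − 3.824)/(1.036 − (0)) = 0.782.
μ = 3.824 − (0)·0.782 = 3.824.
E[T] = exp(μ + σ²/2) = exp(3.824 + 0.3057) = 62.2 ng/mL.

E[T] ≈ 62.2 ng/mL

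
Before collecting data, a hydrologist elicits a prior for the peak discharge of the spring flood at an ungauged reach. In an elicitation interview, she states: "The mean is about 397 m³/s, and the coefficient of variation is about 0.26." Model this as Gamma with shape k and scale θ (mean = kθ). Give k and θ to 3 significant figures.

For Gamma(k, scale θ): mean = kθ, variance = kθ², so CV = 1/√k.
CV = 0.26, hence k = 1/CV² = 14.8.
Then θ = mean/k = 397/14.8 = 26.8.

k ≈ 14.8, θ ≈ 26.8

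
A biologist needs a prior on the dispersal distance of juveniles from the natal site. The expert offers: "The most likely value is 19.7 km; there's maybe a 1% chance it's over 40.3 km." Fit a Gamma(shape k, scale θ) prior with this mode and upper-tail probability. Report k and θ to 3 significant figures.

k ≈ 10.5, θ ≈ 2.06

Gamma(k,θ) with k>1 has mode (k−1)θ, so θ = 19.7/(k−1).
Need P(X < 40.3) = 0.99 with θ tied to k this way. Start at k = 2, θ = 19.7: P(X<40.3) ≈ 0.606.
Too low — raise k to concentrate. Iterating converges to k ≈ 10.5.
Then θ = 19.7/(10.5−1) ≈ 2.06.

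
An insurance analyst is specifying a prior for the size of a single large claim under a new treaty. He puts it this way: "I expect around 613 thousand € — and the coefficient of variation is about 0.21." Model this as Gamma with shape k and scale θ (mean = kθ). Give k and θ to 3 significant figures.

For Gamma(k, scale θ): mean = kθ, variance = kθ², so CV = 1/√k.
CV = 0.21, hence k = 1/CV² = 22.7.
Then θ = mean/k = 613/22.7 = 27.

k ≈ 22.7, θ ≈ 27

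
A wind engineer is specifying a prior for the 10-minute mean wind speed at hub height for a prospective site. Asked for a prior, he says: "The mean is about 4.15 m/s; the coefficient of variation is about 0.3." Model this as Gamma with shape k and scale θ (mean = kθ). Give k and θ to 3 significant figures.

For Gamma(k, scale θ): mean = kθ, variance = kθ², so CV = 1/√k.
CV = 0.3, hence k = 1/CV² = 11.1.
Then θ = mean/k = 4.15/11.1 = 0.373.

k ≈ 11.1, θ ≈ 0.373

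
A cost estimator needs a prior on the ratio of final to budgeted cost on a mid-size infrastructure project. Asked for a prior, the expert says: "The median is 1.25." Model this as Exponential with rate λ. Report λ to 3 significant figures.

Exponential median = ln 2 / λ, so λ = ln 2 / 1.25 = 0.555.

λ ≈ 0.555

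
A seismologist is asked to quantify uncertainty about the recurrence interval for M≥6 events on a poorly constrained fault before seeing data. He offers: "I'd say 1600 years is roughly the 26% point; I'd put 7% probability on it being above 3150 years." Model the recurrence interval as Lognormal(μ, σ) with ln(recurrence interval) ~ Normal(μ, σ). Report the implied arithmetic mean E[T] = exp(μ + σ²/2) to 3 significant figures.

If T ~ Lognormal(μ,σ) then ln T ~ Normal(μ,σ), so the p-quantile of ln T is μ + z_p·σ.
ln(1600) = 7.378 and ln(3150) = 8.055; z_{0.26} = -0.6433, z_{0.93} = 1.476.
σ = (8.055 − 7.378)/(1.476 − (-0.6433)) = 0.320.
μ = 7.378 − (-0.6433)·0.320 = 7.583.
E[T] = exp(μ + σ²/2) = exp(7.583 + 0.0511) = 2070 years.

E[T] ≈ 2070 years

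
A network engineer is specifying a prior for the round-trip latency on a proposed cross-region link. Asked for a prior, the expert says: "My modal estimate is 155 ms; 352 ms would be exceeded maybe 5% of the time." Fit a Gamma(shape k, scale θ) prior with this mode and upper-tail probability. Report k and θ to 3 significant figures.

k ≈ 5.08, θ ≈ 38

Gamma(k,θ) with k>1 has mode (k−1)θ, so θ = 155/(k−1).
Need P(X < 352) = 0.95 with θ tied to k this way. Start at k = 2, θ = 155: P(X<352) ≈ 0.662.
Too low — raise k to concentrate. Iterating converges to k ≈ 5.08.
Then θ = 155/(5.08−1) ≈ 38.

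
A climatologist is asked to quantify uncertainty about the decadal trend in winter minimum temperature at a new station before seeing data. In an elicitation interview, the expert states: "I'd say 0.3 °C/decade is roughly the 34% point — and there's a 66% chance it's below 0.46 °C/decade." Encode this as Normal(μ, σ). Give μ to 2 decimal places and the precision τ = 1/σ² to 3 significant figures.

For Normal(μ,σ), the p-quantile is μ + z_p·σ. Here z_{0.34} = -0.4125, z_{0.66} = 0.4125.
So 0.3 = μ − 0.4125σ and 0.46 = μ + 0.4125σ.
Subtracting: σ = (0.46 − 0.3)/(0.4125 − (-0.4125)) = 0.19.
Then μ = 0.3 − (-0.4125)·0.19 = 0.38.
Precision τ = 1/σ² = 1/0.194² = 26.6.

μ = 0.38, τ = 26.6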